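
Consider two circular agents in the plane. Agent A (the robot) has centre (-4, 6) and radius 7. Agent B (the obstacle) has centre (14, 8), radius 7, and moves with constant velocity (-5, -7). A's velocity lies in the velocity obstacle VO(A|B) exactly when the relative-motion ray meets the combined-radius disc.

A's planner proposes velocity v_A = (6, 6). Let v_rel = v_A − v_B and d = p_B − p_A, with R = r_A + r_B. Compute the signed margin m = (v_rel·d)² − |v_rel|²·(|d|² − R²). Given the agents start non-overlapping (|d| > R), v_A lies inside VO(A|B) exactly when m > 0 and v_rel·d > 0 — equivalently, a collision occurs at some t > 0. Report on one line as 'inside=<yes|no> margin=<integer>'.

d = (18, 2),  |d|² = 328;  R = 7+7 = 14,  c = 328−14² = 132
v_rel = (11, 13),  |v_rel|² = 290;  v_rel·d = (11)·(18) + (13)·(2) = 224
290·t² − 448·t + 132 = 0  ⇒  m = 224² − 290·132 = 11896
m = 11896 > 0,  v_rel·d = 224 > 0  ⇒  inside

inside=yes margin=11896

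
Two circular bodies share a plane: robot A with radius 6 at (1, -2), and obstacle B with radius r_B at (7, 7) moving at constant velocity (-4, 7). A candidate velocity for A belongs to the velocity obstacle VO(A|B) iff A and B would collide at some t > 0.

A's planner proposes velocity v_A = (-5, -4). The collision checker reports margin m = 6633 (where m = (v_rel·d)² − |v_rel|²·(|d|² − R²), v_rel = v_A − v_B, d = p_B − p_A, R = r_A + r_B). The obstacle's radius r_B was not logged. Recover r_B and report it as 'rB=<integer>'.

m = 6633
d = (6, 9);  v_rel = (-1, -11),  |v_rel|² = 122
v_rel×d = (-1)·(9) − (-11)·(6) = 57
since m = R²·122 − 57²:  R² = (3249 + 6633) / 122 = 81
R = √81 = 9  ⇒  r_B = 9 − 6 = 3

rB=3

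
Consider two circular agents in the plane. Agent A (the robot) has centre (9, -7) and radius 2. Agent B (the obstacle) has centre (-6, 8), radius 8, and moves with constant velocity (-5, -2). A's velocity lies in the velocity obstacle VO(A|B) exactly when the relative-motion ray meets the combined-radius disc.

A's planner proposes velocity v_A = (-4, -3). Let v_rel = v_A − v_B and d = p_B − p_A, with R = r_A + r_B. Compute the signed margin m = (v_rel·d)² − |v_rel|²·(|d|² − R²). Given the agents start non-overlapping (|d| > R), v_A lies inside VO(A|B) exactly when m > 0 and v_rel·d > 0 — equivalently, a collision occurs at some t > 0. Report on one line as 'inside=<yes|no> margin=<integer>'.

d = (-15, 15),  |d|² = 450;  R = 2+8 = 10,  c = 450−10² = 350
v_rel = (1, -1),  |v_rel|² = 2;  v_rel·d = (1)·(-15) + (-1)·(15) = -30
2·t² + 60·t + 350 = 0  ⇒  m = (-30)² − 2·350 = 200
m = 200 > 0,  v_rel·d = -30 < 0  ⇒  outside

inside=no margin=200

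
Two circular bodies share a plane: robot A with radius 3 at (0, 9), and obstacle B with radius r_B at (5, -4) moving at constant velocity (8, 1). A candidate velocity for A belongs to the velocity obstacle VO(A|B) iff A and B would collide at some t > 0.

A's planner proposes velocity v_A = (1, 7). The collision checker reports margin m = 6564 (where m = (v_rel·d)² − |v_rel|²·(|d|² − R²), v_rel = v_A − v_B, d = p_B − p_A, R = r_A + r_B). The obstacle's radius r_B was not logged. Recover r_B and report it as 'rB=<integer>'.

m = 6564
d = (5, -13);  v_rel = (-7, 6),  |v_rel|² = 85
v_rel×d = (-7)·(-13) − (6)·(5) = 61
since m = R²·85 − 61²:  R² = (3721 + 6564) / 85 = 121
R = √121 = 11  ⇒  r_B = 11 − 3 = 8

rB=8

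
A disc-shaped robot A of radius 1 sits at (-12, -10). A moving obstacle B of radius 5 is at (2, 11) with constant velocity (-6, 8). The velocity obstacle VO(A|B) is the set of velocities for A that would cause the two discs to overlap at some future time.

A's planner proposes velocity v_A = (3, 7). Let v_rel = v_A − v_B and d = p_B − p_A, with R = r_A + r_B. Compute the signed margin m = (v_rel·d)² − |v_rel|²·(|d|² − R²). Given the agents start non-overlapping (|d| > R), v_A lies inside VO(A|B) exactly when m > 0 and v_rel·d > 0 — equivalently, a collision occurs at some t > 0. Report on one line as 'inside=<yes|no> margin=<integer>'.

d = (14, 21),  |d|² = 637;  R = 1+5 = 6,  c = 637−6² = 601
v_rel = (9, -1),  |v_rel|² = 82;  v_rel·d = (9)·(14) + (-1)·(21) = 105
82·t² − 210·t + 601 = 0  ⇒  m = 105² − 82·601 = -38257
m = -38257 < 0,  v_rel·d = 105 > 0  ⇒  outside

inside=no margin=-38257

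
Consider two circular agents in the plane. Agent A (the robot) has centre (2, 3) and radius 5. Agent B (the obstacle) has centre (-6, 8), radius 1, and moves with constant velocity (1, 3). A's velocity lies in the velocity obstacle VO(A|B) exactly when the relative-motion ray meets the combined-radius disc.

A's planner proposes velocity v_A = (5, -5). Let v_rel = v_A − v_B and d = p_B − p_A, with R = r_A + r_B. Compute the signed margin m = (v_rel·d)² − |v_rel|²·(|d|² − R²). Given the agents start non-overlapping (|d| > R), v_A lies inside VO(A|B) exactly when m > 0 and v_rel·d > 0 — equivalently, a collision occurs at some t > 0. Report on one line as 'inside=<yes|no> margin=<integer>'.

d = (-8, 5),  |d|² = 89;  R = 5+1 = 6,  c = 89−6² = 53
v_rel = (4, -8),  |v_rel|² = 80;  v_rel·d = (4)·(-8) + (-8)·(5) = -72
80·t² + 144·t + 53 = 0  ⇒  m = (-72)² − 80·53 = 944
m = 944 > 0,  v_rel·d = -72 < 0  ⇒  outside

inside=no margin=944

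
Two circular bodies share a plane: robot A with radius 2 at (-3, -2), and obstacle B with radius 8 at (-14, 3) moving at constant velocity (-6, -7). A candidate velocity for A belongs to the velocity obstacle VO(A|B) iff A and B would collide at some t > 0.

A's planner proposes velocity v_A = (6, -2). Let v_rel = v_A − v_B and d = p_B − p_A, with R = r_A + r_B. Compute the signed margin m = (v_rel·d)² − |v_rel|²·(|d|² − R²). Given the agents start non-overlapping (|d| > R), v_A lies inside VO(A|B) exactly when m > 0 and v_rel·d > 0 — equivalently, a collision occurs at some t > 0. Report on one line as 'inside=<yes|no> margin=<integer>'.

d = (-11, 5),  |d|² = 146;  R = 2+8 = 10,  c = 146−10² = 46
v_rel = (12, 5),  |v_rel|² = 169;  v_rel·d = (12)·(-11) + (5)·(5) = -107
169·t² + 214·t + 46 = 0  ⇒  m = (-107)² − 169·46 = 3675
m = 3675 > 0,  v_rel·d = -107 < 0  ⇒  outside

inside=no margin=3675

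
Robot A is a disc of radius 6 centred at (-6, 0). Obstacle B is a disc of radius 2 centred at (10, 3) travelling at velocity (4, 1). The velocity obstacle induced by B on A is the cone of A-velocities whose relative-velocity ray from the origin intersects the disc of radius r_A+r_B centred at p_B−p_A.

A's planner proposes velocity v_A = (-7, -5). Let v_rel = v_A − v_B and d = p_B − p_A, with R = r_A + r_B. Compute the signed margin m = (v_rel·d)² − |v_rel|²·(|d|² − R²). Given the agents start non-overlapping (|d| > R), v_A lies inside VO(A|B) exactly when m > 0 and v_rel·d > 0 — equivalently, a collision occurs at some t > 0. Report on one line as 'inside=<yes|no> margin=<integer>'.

d = (16, 3),  |d|² = 265;  R = 6+2 = 8,  c = 265−8² = 201
v_rel = (-11, -6),  |v_rel|² = 157;  v_rel·d = (-11)·(16) + (-6)·(3) = -194
157·t² + 388·t + 201 = 0  ⇒  m = (-194)² − 157·201 = 6079
m = 6079 > 0,  v_rel·d = -194 < 0  ⇒  outside

inside=no margin=6079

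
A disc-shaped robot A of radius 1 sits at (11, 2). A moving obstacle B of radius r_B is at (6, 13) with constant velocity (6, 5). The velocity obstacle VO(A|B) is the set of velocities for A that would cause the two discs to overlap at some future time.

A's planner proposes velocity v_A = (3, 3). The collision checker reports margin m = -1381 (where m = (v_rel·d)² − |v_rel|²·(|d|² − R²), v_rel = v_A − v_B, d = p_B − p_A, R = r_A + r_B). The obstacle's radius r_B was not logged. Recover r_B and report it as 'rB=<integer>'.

m = -1381
d = (-5, 11);  v_rel = (-3, -2),  |v_rel|² = 13
v_rel×d = (-3)·(11) − (-2)·(-5) = -43
since m = R²·13 − (-43)²:  R² = (1849 + -1381) / 13 = 36
R = √36 = 6  ⇒  r_B = 6 − 1 = 5

rB=5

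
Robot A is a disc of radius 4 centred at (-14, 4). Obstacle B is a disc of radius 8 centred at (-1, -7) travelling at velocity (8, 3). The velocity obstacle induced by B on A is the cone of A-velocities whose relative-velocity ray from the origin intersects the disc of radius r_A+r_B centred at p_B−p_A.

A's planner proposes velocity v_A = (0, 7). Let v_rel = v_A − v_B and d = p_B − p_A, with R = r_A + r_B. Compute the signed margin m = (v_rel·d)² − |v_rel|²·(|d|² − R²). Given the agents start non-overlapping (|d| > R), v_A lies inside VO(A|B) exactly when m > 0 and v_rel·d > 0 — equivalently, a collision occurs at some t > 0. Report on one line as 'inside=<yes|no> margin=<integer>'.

d = (13, -11),  |d|² = 290;  R = 4+8 = 12,  c = 290−12² = 146
v_rel = (-8, 4),  |v_rel|² = 80;  v_rel·d = (-8)·(13) + (4)·(-11) = -148
80·t² + 296·t + 146 = 0  ⇒  m = (-148)² − 80·146 = 10224
m = 10224 > 0,  v_rel·d = -148 < 0  ⇒  outside

inside=no margin=10224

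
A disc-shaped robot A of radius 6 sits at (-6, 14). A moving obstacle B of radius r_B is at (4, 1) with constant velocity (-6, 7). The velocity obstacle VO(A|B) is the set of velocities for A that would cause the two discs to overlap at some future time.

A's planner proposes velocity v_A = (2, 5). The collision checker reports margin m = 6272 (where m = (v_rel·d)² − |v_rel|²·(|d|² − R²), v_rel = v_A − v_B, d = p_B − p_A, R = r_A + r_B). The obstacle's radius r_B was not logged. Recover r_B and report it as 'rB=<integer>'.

m = 6272
d = (10, -13);  v_rel = (8, -2),  |v_rel|² = 68
v_rel×d = (8)·(-13) − (-2)·(10) = -84
since m = R²·68 − (-84)²:  R² = (7056 + 6272) / 68 = 196
R = √196 = 14  ⇒  r_B = 14 − 6 = 8

rB=8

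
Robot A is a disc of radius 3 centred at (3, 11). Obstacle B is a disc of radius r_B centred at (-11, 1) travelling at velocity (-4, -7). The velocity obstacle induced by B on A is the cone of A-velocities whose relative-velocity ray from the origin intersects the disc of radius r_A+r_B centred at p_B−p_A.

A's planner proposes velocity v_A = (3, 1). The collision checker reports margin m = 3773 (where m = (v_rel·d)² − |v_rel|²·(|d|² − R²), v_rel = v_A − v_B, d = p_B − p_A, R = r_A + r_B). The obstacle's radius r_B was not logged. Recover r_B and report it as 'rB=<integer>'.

m = 3773
d = (-14, -10);  v_rel = (7, 8),  |v_rel|² = 113
v_rel×d = (7)·(-10) − (8)·(-14) = 42
since m = R²·113 − 42²:  R² = (1764 + 3773) / 113 = 49
R = √49 = 7  ⇒  r_B = 7 − 3 = 4

rB=4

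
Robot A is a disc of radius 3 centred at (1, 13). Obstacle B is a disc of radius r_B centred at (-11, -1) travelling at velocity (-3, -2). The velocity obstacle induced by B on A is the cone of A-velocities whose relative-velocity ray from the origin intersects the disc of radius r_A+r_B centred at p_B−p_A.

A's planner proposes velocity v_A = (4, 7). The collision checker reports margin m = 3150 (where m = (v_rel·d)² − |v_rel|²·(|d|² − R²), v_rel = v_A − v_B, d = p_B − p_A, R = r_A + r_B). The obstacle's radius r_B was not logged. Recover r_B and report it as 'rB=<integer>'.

m = 3150
d = (-12, -14);  v_rel = (7, 9),  |v_rel|² = 130
v_rel×d = (7)·(-14) − (9)·(-12) = 10
since m = R²·130 − 10²:  R² = (100 + 3150) / 130 = 25
R = √25 = 5  ⇒  r_B = 5 − 3 = 2

rB=2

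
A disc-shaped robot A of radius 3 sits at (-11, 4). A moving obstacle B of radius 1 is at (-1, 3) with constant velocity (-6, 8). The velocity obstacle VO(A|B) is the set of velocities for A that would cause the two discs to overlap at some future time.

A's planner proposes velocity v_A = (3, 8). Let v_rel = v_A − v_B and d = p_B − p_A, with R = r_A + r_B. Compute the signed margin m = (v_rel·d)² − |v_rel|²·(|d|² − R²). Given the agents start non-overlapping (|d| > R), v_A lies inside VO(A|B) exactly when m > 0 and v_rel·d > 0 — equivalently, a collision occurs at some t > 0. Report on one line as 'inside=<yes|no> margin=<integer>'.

d = (10, -1),  |d|² = 101;  R = 3+1 = 4,  c = 101−4² = 85
v_rel = (9, 0),  |v_rel|² = 81;  v_rel·d = (9)·(10) + (0)·(-1) = 90
81·t² − 180·t + 85 = 0  ⇒  m = 90² − 81·85 = 1215
m = 1215 > 0,  v_rel·d = 90 > 0  ⇒  inside

inside=yes margin=1215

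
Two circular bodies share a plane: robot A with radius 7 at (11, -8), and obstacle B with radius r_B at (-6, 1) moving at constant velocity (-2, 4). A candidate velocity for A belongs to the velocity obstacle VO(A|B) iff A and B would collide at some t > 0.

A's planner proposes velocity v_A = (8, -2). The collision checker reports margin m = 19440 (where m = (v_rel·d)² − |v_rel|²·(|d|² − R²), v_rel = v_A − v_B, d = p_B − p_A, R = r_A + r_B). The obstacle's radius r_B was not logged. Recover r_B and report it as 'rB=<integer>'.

m = 19440
d = (-17, 9);  v_rel = (10, -6),  |v_rel|² = 136
v_rel×d = (10)·(9) − (-6)·(-17) = -12
since m = R²·136 − (-12)²:  R² = (144 + 19440) / 136 = 144
R = √144 = 12  ⇒  r_B = 12 − 7 = 5

rB=5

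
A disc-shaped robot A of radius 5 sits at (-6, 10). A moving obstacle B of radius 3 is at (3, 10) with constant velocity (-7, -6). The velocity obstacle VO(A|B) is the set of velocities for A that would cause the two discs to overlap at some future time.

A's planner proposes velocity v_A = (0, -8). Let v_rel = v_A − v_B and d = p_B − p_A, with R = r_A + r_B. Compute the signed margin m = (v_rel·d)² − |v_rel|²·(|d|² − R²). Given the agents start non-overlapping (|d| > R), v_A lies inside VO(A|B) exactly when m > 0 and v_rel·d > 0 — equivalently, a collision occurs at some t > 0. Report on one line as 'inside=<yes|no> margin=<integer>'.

d = (9, 0),  |d|² = 81;  R = 5+3 = 8,  c = 81−8² = 17
v_rel = (7, -2),  |v_rel|² = 53;  v_rel·d = (7)·(9) + (-2)·(0) = 63
53·t² − 126·t + 17 = 0  ⇒  m = 63² − 53·17 = 3068
m = 3068 > 0,  v_rel·d = 63 > 0  ⇒  inside

inside=yes margin=3068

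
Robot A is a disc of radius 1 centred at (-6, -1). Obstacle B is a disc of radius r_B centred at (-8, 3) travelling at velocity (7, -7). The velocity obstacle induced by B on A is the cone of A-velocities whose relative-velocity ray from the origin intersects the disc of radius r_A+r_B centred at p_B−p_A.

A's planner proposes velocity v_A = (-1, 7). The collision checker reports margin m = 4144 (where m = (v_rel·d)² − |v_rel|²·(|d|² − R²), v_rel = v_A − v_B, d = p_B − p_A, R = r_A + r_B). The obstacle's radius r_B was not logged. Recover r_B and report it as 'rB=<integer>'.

m = 4144
d = (-2, 4);  v_rel = (-8, 14),  |v_rel|² = 260
v_rel×d = (-8)·(4) − (14)·(-2) = -4
since m = R²·260 − (-4)²:  R² = (16 + 4144) / 260 = 16
R = √16 = 4  ⇒  r_B = 4 − 1 = 3

rB=3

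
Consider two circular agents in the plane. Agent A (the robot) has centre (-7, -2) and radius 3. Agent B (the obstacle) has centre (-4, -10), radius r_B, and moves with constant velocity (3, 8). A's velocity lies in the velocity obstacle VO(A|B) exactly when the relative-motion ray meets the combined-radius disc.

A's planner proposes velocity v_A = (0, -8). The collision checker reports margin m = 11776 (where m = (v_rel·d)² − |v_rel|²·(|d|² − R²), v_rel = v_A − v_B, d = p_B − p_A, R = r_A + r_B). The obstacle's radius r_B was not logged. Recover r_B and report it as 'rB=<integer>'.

m = 11776
d = (3, -8);  v_rel = (-3, -16),  |v_rel|² = 265
v_rel×d = (-3)·(-8) − (-16)·(3) = 72
since m = R²·265 − 72²:  R² = (5184 + 11776) / 265 = 64
R = √64 = 8  ⇒  r_B = 8 − 3 = 5

rB=5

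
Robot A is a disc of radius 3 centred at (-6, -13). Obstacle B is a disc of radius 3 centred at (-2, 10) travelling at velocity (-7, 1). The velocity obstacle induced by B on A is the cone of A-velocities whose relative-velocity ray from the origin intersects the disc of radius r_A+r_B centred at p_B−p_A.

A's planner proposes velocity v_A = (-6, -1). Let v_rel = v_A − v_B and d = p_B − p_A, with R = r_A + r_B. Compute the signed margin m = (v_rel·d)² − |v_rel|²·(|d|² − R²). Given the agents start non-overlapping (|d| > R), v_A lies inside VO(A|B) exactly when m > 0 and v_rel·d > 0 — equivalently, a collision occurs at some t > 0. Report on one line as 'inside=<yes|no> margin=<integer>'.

d = (4, 23),  |d|² = 545;  R = 3+3 = 6,  c = 545−6² = 509
v_rel = (1, -2),  |v_rel|² = 5;  v_rel·d = (1)·(4) + (-2)·(23) = -42
5·t² + 84·t + 509 = 0  ⇒  m = (-42)² − 5·509 = -781
m = -781 < 0,  v_rel·d = -42 < 0  ⇒  outside

inside=no margin=-781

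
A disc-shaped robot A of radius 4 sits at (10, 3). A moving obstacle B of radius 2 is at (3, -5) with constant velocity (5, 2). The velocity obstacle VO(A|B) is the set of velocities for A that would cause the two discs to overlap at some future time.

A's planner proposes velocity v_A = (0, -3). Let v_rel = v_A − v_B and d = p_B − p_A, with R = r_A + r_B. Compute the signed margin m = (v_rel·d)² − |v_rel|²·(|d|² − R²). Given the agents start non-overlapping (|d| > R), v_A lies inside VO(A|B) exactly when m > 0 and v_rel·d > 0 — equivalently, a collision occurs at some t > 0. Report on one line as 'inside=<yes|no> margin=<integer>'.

d = (-7, -8),  |d|² = 113;  R = 4+2 = 6,  c = 113−6² = 77
v_rel = (-5, -5),  |v_rel|² = 50;  v_rel·d = (-5)·(-7) + (-5)·(-8) = 75
50·t² − 150·t + 77 = 0  ⇒  m = 75² − 50·77 = 1775
m = 1775 > 0,  v_rel·d = 75 > 0  ⇒  inside

inside=yes margin=1775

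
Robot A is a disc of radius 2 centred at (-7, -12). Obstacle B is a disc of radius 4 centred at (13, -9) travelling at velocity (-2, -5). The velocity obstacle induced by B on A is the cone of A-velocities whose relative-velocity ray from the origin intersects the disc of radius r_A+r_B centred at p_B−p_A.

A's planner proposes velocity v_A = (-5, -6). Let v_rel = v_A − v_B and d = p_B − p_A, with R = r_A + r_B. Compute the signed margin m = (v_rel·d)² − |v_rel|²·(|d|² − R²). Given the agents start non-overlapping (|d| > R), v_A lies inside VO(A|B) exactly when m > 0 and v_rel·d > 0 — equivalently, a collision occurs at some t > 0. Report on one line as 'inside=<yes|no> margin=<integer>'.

d = (20, 3),  |d|² = 409;  R = 2+4 = 6,  c = 409−6² = 373
v_rel = (-3, -1),  |v_rel|² = 10;  v_rel·d = (-3)·(20) + (-1)·(3) = -63
10·t² + 126·t + 373 = 0  ⇒  m = (-63)² − 10·373 = 239
m = 239 > 0,  v_rel·d = -63 < 0  ⇒  outside

inside=no margin=239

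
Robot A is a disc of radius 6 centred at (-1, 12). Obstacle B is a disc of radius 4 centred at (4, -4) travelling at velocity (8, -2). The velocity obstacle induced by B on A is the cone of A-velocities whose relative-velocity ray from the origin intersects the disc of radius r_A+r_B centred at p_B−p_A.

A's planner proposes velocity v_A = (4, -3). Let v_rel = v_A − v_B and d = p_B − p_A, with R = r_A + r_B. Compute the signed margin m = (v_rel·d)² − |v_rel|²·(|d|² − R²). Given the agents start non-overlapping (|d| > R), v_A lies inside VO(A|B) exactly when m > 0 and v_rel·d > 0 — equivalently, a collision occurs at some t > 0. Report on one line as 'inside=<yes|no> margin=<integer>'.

d = (5, -16),  |d|² = 281;  R = 6+4 = 10,  c = 281−10² = 181
v_rel = (-4, -1),  |v_rel|² = 17;  v_rel·d = (-4)·(5) + (-1)·(-16) = -4
17·t² + 8·t + 181 = 0  ⇒  m = (-4)² − 17·181 = -3061
m = -3061 < 0,  v_rel·d = -4 < 0  ⇒  outside

inside=no margin=-3061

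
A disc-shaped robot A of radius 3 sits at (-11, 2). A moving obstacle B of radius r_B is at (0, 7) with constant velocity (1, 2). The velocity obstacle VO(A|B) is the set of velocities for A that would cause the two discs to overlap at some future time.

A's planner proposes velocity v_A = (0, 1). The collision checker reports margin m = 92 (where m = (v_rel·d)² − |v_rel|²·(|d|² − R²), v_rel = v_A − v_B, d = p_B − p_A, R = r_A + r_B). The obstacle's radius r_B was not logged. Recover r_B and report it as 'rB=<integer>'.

m = 92
d = (11, 5);  v_rel = (-1, -1),  |v_rel|² = 2
v_rel×d = (-1)·(5) − (-1)·(11) = 6
since m = R²·2 − 6²:  R² = (36 + 92) / 2 = 64
R = √64 = 8  ⇒  r_B = 8 − 3 = 5

rB=5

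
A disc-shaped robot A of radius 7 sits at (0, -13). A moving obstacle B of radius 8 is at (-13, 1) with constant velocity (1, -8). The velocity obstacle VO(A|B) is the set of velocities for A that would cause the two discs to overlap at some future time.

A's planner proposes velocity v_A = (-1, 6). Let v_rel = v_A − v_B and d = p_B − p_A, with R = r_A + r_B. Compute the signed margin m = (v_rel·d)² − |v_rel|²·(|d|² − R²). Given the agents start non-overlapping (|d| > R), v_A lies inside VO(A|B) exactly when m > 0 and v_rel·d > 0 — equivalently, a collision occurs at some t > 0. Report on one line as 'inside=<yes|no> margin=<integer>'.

d = (-13, 14),  |d|² = 365;  R = 7+8 = 15,  c = 365−15² = 140
v_rel = (-2, 14),  |v_rel|² = 200;  v_rel·d = (-2)·(-13) + (14)·(14) = 222
200·t² − 444·t + 140 = 0  ⇒  m = 222² − 200·140 = 21284
m = 21284 > 0,  v_rel·d = 222 > 0  ⇒  inside

inside=yes margin=21284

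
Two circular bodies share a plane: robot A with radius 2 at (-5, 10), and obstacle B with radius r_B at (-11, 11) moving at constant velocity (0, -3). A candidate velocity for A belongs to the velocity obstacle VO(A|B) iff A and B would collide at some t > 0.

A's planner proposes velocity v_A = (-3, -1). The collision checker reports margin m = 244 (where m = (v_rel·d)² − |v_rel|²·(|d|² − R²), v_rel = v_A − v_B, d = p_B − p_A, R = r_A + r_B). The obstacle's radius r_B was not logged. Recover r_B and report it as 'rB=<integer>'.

m = 244
d = (-6, 1);  v_rel = (-3, 2),  |v_rel|² = 13
v_rel×d = (-3)·(1) − (2)·(-6) = 9
since m = R²·13 − 9²:  R² = (81 + 244) / 13 = 25
R = √25 = 5  ⇒  r_B = 5 − 2 = 3

rB=3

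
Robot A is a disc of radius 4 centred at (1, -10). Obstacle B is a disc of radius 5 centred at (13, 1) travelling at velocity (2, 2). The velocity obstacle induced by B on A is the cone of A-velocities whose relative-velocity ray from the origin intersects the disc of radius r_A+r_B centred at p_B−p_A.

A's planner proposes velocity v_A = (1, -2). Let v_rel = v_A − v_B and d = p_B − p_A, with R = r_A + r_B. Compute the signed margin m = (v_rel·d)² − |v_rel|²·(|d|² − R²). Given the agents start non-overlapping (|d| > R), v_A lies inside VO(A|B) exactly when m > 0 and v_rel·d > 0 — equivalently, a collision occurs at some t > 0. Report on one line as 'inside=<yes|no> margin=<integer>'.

d = (12, 11),  |d|² = 265;  R = 4+5 = 9,  c = 265−9² = 184
v_rel = (-1, -4),  |v_rel|² = 17;  v_rel·d = (-1)·(12) + (-4)·(11) = -56
17·t² + 112·t + 184 = 0  ⇒  m = (-56)² − 17·184 = 8
m = 8 > 0,  v_rel·d = -56 < 0  ⇒  outside

inside=no margin=8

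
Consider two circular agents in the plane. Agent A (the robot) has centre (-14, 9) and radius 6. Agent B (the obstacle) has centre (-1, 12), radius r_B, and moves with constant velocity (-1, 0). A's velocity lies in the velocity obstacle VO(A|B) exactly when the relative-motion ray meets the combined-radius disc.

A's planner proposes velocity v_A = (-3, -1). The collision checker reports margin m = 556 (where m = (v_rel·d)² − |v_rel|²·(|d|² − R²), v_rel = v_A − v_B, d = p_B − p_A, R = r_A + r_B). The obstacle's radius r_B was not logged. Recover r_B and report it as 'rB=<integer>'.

m = 556
d = (13, 3);  v_rel = (-2, -1),  |v_rel|² = 5
v_rel×d = (-2)·(3) − (-1)·(13) = 7
since m = R²·5 − 7²:  R² = (49 + 556) / 5 = 121
R = √121 = 11  ⇒  r_B = 11 − 6 = 5

rB=5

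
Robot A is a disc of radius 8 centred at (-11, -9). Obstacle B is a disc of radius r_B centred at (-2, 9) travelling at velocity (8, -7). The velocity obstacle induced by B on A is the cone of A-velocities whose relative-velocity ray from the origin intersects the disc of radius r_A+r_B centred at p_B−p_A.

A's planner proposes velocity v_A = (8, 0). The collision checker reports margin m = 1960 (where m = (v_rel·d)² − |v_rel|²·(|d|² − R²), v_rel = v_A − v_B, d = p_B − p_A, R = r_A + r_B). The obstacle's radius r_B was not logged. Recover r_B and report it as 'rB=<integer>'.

m = 1960
d = (9, 18);  v_rel = (0, 7),  |v_rel|² = 49
v_rel×d = (0)·(18) − (7)·(9) = -63
since m = R²·49 − (-63)²:  R² = (3969 + 1960) / 49 = 121
R = √121 = 11  ⇒  r_B = 11 − 8 = 3

rB=3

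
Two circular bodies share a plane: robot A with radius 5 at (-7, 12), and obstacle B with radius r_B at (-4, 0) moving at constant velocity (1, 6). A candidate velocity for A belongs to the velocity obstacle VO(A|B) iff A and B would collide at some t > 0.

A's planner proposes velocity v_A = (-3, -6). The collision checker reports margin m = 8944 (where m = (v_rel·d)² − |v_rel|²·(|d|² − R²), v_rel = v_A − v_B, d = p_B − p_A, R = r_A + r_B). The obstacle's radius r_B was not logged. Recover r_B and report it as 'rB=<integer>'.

m = 8944
d = (3, -12);  v_rel = (-4, -12),  |v_rel|² = 160
v_rel×d = (-4)·(-12) − (-12)·(3) = 84
since m = R²·160 − 84²:  R² = (7056 + 8944) / 160 = 100
R = √100 = 10  ⇒  r_B = 10 − 5 = 5

rB=5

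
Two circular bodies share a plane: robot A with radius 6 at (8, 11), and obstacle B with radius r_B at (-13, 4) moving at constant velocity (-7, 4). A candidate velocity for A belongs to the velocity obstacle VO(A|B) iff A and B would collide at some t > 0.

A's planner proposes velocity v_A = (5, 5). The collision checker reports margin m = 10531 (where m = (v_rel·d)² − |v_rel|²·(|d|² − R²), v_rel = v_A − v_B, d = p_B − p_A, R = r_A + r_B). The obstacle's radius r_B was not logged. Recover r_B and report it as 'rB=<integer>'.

m = 10531
d = (-21, -7);  v_rel = (12, 1),  |v_rel|² = 145
v_rel×d = (12)·(-7) − (1)·(-21) = -63
since m = R²·145 − (-63)²:  R² = (3969 + 10531) / 145 = 100
R = √100 = 10  ⇒  r_B = 10 − 6 = 4

rB=4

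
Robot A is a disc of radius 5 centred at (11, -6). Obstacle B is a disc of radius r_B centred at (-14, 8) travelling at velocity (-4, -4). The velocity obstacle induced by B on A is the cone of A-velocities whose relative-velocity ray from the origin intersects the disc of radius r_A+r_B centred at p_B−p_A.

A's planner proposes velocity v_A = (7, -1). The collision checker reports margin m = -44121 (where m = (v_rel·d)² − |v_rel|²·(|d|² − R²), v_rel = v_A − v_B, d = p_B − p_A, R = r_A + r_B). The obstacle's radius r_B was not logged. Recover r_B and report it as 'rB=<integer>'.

m = -44121
d = (-25, 14);  v_rel = (11, 3),  |v_rel|² = 130
v_rel×d = (11)·(14) − (3)·(-25) = 229
since m = R²·130 − 229²:  R² = (52441 + -44121) / 130 = 64
R = √64 = 8  ⇒  r_B = 8 − 5 = 3

rB=3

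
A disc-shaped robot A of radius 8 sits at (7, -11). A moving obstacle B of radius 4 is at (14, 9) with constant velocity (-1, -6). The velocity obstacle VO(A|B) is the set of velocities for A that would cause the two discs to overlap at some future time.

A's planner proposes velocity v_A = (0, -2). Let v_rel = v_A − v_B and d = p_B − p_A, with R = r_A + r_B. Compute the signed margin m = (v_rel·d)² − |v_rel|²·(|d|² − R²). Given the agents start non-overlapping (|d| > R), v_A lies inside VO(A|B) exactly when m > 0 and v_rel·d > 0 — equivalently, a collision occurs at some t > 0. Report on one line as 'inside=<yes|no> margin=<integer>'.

d = (7, 20),  |d|² = 449;  R = 8+4 = 12,  c = 449−12² = 305
v_rel = (1, 4),  |v_rel|² = 17;  v_rel·d = (1)·(7) + (4)·(20) = 87
17·t² − 174·t + 305 = 0  ⇒  m = 87² − 17·305 = 2384
m = 2384 > 0,  v_rel·d = 87 > 0  ⇒  inside

inside=yes margin=2384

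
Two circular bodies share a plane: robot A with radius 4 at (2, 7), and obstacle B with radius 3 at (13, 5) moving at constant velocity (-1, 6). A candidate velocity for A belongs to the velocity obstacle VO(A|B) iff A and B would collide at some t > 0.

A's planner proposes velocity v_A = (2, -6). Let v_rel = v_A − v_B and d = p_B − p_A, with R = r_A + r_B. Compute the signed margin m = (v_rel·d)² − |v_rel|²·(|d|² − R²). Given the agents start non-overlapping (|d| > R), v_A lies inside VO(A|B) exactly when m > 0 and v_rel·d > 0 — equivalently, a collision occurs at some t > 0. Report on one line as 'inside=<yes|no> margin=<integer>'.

d = (11, -2),  |d|² = 125;  R = 4+3 = 7,  c = 125−7² = 76
v_rel = (3, -12),  |v_rel|² = 153;  v_rel·d = (3)·(11) + (-12)·(-2) = 57
153·t² − 114·t + 76 = 0  ⇒  m = 57² − 153·76 = -8379
m = -8379 < 0,  v_rel·d = 57 > 0  ⇒  outside

inside=no margin=-8379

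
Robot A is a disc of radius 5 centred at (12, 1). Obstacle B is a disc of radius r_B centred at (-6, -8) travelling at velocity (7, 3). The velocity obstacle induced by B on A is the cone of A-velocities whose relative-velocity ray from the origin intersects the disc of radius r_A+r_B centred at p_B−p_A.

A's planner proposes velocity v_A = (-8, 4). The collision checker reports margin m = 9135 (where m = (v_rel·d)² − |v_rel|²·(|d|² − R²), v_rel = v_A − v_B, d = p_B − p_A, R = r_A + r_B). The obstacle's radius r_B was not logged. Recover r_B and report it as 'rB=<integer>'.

m = 9135
d = (-18, -9);  v_rel = (-15, 1),  |v_rel|² = 226
v_rel×d = (-15)·(-9) − (1)·(-18) = 153
since m = R²·226 − 153²:  R² = (23409 + 9135) / 226 = 144
R = √144 = 12  ⇒  r_B = 12 − 5 = 7

rB=7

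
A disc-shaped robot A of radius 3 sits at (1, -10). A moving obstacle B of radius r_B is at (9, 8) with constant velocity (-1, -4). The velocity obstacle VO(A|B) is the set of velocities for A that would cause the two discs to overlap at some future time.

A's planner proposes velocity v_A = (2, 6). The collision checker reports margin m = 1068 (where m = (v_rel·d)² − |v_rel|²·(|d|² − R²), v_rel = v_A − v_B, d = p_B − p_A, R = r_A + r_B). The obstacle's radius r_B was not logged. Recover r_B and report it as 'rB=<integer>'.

m = 1068
d = (8, 18);  v_rel = (3, 10),  |v_rel|² = 109
v_rel×d = (3)·(18) − (10)·(8) = -26
since m = R²·109 − (-26)²:  R² = (676 + 1068) / 109 = 16
R = √16 = 4  ⇒  r_B = 4 − 3 = 1

rB=1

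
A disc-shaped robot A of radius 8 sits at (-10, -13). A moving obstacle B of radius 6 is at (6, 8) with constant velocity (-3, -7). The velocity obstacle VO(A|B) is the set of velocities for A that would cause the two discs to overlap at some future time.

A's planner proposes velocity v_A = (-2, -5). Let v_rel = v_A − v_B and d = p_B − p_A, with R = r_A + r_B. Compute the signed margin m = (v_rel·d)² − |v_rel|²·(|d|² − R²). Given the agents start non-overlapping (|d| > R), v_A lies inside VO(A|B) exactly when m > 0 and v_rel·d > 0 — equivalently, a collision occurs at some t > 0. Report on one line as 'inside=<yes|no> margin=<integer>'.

d = (16, 21),  |d|² = 697;  R = 8+6 = 14,  c = 697−14² = 501
v_rel = (1, 2),  |v_rel|² = 5;  v_rel·d = (1)·(16) + (2)·(21) = 58
5·t² − 116·t + 501 = 0  ⇒  m = 58² − 5·501 = 859
m = 859 > 0,  v_rel·d = 58 > 0  ⇒  inside

inside=yes margin=859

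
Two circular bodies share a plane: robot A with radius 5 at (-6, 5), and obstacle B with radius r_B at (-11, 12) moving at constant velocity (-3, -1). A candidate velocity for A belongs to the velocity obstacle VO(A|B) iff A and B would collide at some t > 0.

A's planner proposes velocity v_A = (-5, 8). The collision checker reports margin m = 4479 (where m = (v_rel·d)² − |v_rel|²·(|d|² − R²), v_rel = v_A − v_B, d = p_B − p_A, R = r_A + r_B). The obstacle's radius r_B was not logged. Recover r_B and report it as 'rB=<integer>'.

m = 4479
d = (-5, 7);  v_rel = (-2, 9),  |v_rel|² = 85
v_rel×d = (-2)·(7) − (9)·(-5) = 31
since m = R²·85 − 31²:  R² = (961 + 4479) / 85 = 64
R = √64 = 8  ⇒  r_B = 8 − 5 = 3

rB=3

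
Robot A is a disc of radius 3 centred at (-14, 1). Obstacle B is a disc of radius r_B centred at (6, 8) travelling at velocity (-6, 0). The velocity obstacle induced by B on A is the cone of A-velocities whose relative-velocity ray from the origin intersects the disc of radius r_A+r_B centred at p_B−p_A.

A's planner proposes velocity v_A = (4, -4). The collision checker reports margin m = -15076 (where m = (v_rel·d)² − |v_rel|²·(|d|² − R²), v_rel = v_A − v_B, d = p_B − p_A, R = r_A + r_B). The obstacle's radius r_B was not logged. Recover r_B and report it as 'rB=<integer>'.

m = -15076
d = (20, 7);  v_rel = (10, -4),  |v_rel|² = 116
v_rel×d = (10)·(7) − (-4)·(20) = 150
since m = R²·116 − 150²:  R² = (22500 + -15076) / 116 = 64
R = √64 = 8  ⇒  r_B = 8 − 3 = 5

rB=5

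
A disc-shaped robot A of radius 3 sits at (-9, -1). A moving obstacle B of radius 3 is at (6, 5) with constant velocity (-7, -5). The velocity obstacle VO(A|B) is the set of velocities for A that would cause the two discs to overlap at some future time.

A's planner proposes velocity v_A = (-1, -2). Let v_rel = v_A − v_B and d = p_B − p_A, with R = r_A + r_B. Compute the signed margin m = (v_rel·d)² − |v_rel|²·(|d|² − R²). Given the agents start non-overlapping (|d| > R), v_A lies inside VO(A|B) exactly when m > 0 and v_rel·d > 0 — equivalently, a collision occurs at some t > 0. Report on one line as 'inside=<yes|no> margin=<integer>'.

d = (15, 6),  |d|² = 261;  R = 3+3 = 6,  c = 261−6² = 225
v_rel = (6, 3),  |v_rel|² = 45;  v_rel·d = (6)·(15) + (3)·(6) = 108
45·t² − 216·t + 225 = 0  ⇒  m = 108² − 45·225 = 1539
m = 1539 > 0,  v_rel·d = 108 > 0  ⇒  inside

inside=yes margin=1539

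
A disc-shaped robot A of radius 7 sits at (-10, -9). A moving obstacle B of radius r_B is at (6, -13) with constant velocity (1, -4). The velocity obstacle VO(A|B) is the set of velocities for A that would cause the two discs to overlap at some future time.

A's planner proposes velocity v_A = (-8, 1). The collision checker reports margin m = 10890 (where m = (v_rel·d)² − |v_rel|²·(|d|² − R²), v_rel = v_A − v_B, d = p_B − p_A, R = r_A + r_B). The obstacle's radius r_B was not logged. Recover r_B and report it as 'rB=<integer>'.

m = 10890
d = (16, -4);  v_rel = (-9, 5),  |v_rel|² = 106
v_rel×d = (-9)·(-4) − (5)·(16) = -44
since m = R²·106 − (-44)²:  R² = (1936 + 10890) / 106 = 121
R = √121 = 11  ⇒  r_B = 11 − 7 = 4

rB=4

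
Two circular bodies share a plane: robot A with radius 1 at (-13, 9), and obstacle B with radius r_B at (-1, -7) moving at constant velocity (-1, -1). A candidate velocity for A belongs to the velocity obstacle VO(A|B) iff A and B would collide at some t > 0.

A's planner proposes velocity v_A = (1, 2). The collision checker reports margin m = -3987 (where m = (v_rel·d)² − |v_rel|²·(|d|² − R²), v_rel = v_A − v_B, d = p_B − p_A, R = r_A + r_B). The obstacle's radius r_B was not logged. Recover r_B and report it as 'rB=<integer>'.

m = -3987
d = (12, -16);  v_rel = (2, 3),  |v_rel|² = 13
v_rel×d = (2)·(-16) − (3)·(12) = -68
since m = R²·13 − (-68)²:  R² = (4624 + -3987) / 13 = 49
R = √49 = 7  ⇒  r_B = 7 − 1 = 6

rB=6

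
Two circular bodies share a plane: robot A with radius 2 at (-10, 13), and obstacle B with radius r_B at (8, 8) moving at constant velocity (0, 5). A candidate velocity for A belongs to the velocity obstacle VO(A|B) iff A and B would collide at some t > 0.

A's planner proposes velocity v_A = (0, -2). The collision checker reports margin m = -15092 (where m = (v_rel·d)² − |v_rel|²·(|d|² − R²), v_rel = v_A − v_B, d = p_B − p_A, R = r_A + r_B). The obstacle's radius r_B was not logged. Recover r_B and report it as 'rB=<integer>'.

m = -15092
d = (18, -5);  v_rel = (0, -7),  |v_rel|² = 49
v_rel×d = (0)·(-5) − (-7)·(18) = 126
since m = R²·49 − 126²:  R² = (15876 + -15092) / 49 = 16
R = √16 = 4  ⇒  r_B = 4 − 2 = 2

rB=2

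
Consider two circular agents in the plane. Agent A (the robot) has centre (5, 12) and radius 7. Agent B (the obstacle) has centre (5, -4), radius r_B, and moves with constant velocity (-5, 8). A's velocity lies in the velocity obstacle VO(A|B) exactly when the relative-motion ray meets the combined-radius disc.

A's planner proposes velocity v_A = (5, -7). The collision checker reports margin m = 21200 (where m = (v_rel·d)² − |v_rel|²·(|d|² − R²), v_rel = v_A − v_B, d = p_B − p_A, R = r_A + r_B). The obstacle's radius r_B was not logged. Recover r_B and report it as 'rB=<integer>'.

m = 21200
d = (0, -16);  v_rel = (10, -15),  |v_rel|² = 325
v_rel×d = (10)·(-16) − (-15)·(0) = -160
since m = R²·325 − (-160)²:  R² = (25600 + 21200) / 325 = 144
R = √144 = 12  ⇒  r_B = 12 − 7 = 5

rB=5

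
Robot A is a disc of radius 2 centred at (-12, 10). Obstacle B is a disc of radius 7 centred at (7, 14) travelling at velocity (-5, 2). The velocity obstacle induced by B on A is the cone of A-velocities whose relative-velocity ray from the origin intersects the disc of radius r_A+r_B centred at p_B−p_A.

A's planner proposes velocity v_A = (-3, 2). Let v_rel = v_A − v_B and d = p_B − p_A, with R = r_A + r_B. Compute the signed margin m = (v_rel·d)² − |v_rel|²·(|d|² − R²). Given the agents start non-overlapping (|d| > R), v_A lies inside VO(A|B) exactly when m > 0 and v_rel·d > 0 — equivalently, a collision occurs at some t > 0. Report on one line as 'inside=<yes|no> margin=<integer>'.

d = (19, 4),  |d|² = 377;  R = 2+7 = 9,  c = 377−9² = 296
v_rel = (2, 0),  |v_rel|² = 4;  v_rel·d = (2)·(19) + (0)·(4) = 38
4·t² − 76·t + 296 = 0  ⇒  m = 38² − 4·296 = 260
m = 260 > 0,  v_rel·d = 38 > 0  ⇒  inside

inside=yes margin=260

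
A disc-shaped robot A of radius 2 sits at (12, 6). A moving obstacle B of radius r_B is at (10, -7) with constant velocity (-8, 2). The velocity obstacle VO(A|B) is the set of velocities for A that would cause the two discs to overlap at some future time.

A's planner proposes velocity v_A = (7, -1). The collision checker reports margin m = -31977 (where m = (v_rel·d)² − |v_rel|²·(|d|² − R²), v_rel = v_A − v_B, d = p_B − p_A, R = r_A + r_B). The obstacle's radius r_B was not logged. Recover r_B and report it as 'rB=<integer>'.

m = -31977
d = (-2, -13);  v_rel = (15, -3),  |v_rel|² = 234
v_rel×d = (15)·(-13) − (-3)·(-2) = -201
since m = R²·234 − (-201)²:  R² = (40401 + -31977) / 234 = 36
R = √36 = 6  ⇒  r_B = 6 − 2 = 4

rB=4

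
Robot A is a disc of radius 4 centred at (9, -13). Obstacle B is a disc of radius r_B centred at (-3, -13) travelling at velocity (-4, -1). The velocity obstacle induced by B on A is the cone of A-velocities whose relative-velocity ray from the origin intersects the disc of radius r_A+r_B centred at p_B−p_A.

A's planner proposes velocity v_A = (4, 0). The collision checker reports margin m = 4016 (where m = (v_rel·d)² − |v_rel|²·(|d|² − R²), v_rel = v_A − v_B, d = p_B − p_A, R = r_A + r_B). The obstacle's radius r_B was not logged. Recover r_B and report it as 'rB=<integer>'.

m = 4016
d = (-12, 0);  v_rel = (8, 1),  |v_rel|² = 65
v_rel×d = (8)·(0) − (1)·(-12) = 12
since m = R²·65 − 12²:  R² = (144 + 4016) / 65 = 64
R = √64 = 8  ⇒  r_B = 8 − 4 = 4

rB=4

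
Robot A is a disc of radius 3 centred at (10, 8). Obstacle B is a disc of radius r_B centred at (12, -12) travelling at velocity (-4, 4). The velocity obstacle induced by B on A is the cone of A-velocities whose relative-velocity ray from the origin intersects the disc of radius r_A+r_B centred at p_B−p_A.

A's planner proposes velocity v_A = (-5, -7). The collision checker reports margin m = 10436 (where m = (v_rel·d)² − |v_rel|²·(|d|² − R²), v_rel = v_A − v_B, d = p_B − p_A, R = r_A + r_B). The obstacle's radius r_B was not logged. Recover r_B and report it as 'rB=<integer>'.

m = 10436
d = (2, -20);  v_rel = (-1, -11),  |v_rel|² = 122
v_rel×d = (-1)·(-20) − (-11)·(2) = 42
since m = R²·122 − 42²:  R² = (1764 + 10436) / 122 = 100
R = √100 = 10  ⇒  r_B = 10 − 3 = 7

rB=7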